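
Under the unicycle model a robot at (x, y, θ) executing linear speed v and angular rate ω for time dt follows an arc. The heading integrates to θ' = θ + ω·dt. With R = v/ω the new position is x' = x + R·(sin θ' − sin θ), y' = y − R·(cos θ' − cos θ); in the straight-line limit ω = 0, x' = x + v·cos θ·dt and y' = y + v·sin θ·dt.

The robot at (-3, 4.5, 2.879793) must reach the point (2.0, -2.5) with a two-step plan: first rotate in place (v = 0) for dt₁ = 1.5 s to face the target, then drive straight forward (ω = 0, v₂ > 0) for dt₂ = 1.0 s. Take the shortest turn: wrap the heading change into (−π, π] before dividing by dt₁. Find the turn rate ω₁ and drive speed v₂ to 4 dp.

ω₁ = 1.6352, v₂ = 8.6023

heading to target = atan2(-2.5−4.5, 2−-3) = -0.9505
Δθ = wrap(-0.9505 − 2.8798) = 2.4528; ω₁ = Δθ/dt₁ = 1.6352
distance = √((2−-3)² + (-2.5−4.5)²) = 8.6023; v₂ = distance/dt₂ = 8.6023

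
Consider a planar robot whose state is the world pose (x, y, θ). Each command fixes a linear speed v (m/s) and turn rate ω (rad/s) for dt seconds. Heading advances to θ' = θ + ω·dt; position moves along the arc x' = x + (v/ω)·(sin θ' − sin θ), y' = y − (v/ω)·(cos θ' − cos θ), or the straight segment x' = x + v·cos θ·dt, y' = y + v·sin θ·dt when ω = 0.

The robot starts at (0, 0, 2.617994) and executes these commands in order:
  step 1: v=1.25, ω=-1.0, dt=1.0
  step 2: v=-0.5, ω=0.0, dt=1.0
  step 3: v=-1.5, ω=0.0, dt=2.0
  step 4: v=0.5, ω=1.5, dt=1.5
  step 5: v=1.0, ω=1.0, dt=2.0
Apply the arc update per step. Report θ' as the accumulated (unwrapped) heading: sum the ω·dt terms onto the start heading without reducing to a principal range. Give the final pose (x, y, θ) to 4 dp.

(-0.7520, -3.9017, 5.8680)

step 1: θ'=1.6180 (R=-1.2500) → pose (-0.6236, 1.0236, 1.6180)
step 2: θ'=1.6180 (straight) → pose (-0.6000, 0.5241, 1.6180)
step 3: θ'=1.6180 (straight) → pose (-0.4585, -2.4725, 1.6180)
step 4: θ'=3.8680 (R=0.3333) → pose (-1.0128, -2.2391, 3.8680)
step 5: θ'=5.8680 (R=1.0000) → pose (-0.7520, -3.9017, 5.8680)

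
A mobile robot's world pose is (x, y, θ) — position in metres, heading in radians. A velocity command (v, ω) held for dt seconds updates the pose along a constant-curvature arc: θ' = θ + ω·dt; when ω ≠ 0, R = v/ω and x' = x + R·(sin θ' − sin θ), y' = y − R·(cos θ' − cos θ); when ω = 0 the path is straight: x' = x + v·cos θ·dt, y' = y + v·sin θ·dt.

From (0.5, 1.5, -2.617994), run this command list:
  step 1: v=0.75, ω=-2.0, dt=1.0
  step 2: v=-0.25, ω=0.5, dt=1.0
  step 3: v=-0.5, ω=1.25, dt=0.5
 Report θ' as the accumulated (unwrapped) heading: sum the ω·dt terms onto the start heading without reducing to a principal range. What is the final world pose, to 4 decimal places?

(0.2164, 1.4050, -3.4930)

step 1: θ'=-4.6180 (R=-0.3750) → pose (-0.0608, 1.7894, -4.6180)
step 2: θ'=-4.1180 (R=-0.5000) → pose (0.0227, 1.5565, -4.1180)
step 3: θ'=-3.4930 (R=-0.4000) → pose (0.2164, 1.4050, -3.4930)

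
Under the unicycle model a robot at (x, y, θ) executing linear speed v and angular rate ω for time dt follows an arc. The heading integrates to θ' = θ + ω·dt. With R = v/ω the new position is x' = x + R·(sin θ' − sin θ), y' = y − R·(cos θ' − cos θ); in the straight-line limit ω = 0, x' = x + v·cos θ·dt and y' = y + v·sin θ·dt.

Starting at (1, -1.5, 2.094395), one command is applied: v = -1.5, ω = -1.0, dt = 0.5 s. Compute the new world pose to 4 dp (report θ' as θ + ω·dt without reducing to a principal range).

θ' = 2.0944 + -1.0·0.5 = 1.5944
R = v/ω = -1.5/-1.0 = 1.5000
x' = 1 + 1.5000·(sin 1.5944 − sin 2.0944) = 1.2005
y' = -1.5 − 1.5000·(cos 1.5944 − cos 2.0944) = -2.2146

(1.2005, -2.2146, 1.5944)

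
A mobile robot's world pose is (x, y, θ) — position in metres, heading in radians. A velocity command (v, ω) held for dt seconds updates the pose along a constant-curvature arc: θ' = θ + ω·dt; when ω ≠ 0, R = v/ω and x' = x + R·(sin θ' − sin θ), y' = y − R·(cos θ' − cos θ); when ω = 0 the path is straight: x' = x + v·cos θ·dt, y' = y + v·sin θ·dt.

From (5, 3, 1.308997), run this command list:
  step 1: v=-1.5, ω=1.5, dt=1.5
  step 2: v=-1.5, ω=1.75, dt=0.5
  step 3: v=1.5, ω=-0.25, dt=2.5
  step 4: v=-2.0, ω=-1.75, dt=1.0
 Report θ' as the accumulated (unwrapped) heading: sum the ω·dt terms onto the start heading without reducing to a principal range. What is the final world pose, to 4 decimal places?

(6.5094, -1.0503, 2.0590)

step 1: θ'=3.5590 (R=-1.0000) → pose (6.3713, 1.8270, 3.5590)
step 2: θ'=4.4340 (R=-0.8571) → pose (6.8480, 2.3750, 4.4340)
step 3: θ'=3.8090 (R=-6.0000) → pose (4.7927, -0.6887, 3.8090)
step 4: θ'=2.0590 (R=1.1429) → pose (6.5094, -1.0503, 2.0590)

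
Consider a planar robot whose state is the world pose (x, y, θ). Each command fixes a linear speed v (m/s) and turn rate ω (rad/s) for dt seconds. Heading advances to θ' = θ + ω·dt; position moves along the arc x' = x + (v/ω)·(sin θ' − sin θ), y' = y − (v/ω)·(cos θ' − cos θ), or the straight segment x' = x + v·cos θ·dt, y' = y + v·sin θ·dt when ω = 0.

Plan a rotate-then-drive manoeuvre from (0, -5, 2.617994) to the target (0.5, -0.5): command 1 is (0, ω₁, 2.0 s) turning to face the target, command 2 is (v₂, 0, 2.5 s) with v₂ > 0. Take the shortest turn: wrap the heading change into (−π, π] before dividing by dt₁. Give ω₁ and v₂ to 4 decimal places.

ω₁ = -0.5789, v₂ = 1.8111

heading to target = atan2(-0.5−-5, 0.5−0) = 1.4601
Δθ = wrap(1.4601 − 2.6180) = -1.1579; ω₁ = Δθ/dt₁ = -0.5789
distance = √((0.5−0)² + (-0.5−-5)²) = 4.5277; v₂ = distance/dt₂ = 1.8111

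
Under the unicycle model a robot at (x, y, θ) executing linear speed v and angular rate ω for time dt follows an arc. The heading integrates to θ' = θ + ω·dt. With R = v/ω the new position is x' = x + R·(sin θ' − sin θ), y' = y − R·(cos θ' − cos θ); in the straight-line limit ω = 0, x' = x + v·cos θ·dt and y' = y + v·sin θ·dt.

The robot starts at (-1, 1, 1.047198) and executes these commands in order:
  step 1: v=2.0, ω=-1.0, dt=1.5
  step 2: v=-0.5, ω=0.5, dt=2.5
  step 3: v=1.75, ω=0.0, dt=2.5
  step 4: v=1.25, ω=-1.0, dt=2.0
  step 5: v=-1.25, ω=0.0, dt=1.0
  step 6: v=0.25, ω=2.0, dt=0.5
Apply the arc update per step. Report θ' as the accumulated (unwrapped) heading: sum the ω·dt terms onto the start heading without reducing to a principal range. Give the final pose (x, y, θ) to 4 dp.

(5.2133, 5.3930, -0.2028)

step 1: θ'=-0.4528 (R=-2.0000) → pose (1.6070, 1.7985, -0.4528)
step 2: θ'=0.7972 (R=-1.0000) → pose (0.4541, 1.5979, 0.7972)
step 3: θ'=0.7972 (straight) → pose (3.5110, 4.7278, 0.7972)
step 4: θ'=-1.2028 (R=-1.2500) → pose (5.5716, 4.3041, -1.2028)
step 5: θ'=-1.2028 (straight) → pose (5.1219, 5.4704, -1.2028)
step 6: θ'=-0.2028 (R=0.1250) → pose (5.2133, 5.3930, -0.2028)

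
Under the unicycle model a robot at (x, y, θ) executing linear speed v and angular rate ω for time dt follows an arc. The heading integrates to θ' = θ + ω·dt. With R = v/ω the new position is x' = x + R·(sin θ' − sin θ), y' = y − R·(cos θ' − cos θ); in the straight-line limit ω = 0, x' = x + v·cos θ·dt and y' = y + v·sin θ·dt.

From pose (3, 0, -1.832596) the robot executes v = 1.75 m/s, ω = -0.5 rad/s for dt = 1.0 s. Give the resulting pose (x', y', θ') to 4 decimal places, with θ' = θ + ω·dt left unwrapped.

θ' = -1.8326 + -0.5·1.0 = -2.3326
R = v/ω = 1.75/-0.5 = -3.5000
x' = 3 + -3.5000·(sin -2.3326 − sin -1.8326) = 2.1518
y' = 0 − -3.5000·(cos -2.3326 − cos -1.8326) = -1.5099

(2.1518, -1.5099, -2.3326)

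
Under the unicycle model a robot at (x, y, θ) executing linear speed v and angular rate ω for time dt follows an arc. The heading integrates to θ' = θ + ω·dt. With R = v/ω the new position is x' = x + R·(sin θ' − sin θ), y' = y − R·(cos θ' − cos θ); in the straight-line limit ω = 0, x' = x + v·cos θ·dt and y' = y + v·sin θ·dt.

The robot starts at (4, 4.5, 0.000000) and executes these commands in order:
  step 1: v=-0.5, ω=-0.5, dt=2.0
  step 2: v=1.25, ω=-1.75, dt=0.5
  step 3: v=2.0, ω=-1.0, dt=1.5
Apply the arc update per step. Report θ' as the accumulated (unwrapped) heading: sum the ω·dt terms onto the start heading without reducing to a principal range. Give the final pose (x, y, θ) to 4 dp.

step 1: θ'=-1.0000 (R=1.0000) → pose (3.1585, 4.9597, -1.0000)
step 2: θ'=-1.8750 (R=-0.7143) → pose (3.2390, 4.3598, -1.8750)
step 3: θ'=-3.3750 (R=-2.0000) → pose (0.8682, 3.0131, -3.3750)

(0.8682, 3.0131, -3.3750)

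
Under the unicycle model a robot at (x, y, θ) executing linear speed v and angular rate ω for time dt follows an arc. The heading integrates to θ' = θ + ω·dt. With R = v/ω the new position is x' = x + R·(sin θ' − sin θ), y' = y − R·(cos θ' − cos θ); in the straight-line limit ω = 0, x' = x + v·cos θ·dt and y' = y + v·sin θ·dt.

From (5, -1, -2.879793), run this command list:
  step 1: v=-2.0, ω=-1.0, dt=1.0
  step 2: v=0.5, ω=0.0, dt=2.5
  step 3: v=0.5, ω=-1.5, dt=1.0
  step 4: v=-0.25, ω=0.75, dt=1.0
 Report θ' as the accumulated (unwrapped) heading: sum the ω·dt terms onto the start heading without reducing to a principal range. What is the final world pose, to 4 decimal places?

step 1: θ'=-3.8798 (R=2.0000) → pose (6.8636, -1.4525, -3.8798)
step 2: θ'=-3.8798 (straight) → pose (5.9390, -0.6113, -3.8798)
step 3: θ'=-5.3798 (R=-0.3333) → pose (5.9015, -0.1584, -5.3798)
step 4: θ'=-4.6298 (R=-0.3333) → pose (5.8311, -0.3922, -4.6298)

(5.8311, -0.3922, -4.6298)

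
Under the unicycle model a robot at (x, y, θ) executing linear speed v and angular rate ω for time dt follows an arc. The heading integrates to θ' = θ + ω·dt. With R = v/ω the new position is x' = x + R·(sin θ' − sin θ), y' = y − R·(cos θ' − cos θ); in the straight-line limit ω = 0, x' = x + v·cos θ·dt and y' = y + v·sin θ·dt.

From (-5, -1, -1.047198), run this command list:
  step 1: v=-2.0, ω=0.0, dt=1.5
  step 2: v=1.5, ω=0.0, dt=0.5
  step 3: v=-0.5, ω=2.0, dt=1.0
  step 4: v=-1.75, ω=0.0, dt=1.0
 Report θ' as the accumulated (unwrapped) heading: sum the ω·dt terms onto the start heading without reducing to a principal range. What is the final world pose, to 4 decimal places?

step 1: θ'=-1.0472 (straight) → pose (-6.5000, 1.5981, -1.0472)
step 2: θ'=-1.0472 (straight) → pose (-6.1250, 0.9486, -1.0472)
step 3: θ'=0.9528 (R=-0.2500) → pose (-6.5453, 0.9684, 0.9528)
step 4: θ'=0.9528 (straight) → pose (-7.5592, -0.4579, 0.9528)

(-7.5592, -0.4579, 0.9528)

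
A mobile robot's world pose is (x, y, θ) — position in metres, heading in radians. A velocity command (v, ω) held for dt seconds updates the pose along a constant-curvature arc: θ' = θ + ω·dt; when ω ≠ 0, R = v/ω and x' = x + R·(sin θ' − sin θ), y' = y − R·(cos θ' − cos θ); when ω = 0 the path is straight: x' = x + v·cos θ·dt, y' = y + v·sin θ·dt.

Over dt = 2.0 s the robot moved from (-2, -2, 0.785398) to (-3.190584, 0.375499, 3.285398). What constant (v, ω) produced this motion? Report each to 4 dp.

v = 1.7500, ω = 1.2500

Δθ = 3.285398 − 0.785398 = 2.500000
ω = Δθ/dt = 2.500000/2.0 = 1.2500
R = −Δy/(cos θ' − cos θ) = 1.4000
v = R·ω = 1.4000·1.2500 = 1.7500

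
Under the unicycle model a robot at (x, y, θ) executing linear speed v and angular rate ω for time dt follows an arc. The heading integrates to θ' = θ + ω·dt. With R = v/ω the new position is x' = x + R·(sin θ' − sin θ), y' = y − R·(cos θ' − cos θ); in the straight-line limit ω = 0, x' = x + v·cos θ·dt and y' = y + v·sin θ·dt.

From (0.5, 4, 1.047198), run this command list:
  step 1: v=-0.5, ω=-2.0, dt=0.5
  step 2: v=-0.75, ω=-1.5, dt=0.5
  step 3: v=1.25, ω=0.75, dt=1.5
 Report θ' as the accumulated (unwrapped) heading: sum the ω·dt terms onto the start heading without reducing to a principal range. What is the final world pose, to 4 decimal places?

(1.7087, 3.7446, 0.4222)

step 1: θ'=0.0472 (R=0.2500) → pose (0.2953, 3.8753, 0.0472)
step 2: θ'=-0.7028 (R=0.5000) → pose (-0.0515, 3.9932, -0.7028)
step 3: θ'=0.4222 (R=1.6667) → pose (1.7087, 3.7446, 0.4222)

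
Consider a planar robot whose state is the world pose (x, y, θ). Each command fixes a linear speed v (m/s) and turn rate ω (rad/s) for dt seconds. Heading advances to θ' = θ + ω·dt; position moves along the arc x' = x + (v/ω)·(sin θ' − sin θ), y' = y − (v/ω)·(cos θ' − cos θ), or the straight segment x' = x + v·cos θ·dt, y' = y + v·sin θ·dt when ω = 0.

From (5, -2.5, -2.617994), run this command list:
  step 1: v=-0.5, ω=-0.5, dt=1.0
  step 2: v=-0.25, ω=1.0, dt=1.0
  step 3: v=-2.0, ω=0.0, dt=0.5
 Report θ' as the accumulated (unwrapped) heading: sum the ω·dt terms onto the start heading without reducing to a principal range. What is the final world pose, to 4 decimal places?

(6.2043, -1.3925, -2.1180)

step 1: θ'=-3.1180 (R=1.0000) → pose (5.4764, -2.3663, -3.1180)
step 2: θ'=-2.1180 (R=-0.2500) → pose (5.6840, -2.2464, -2.1180)
step 3: θ'=-2.1180 (straight) → pose (6.2043, -1.3925, -2.1180)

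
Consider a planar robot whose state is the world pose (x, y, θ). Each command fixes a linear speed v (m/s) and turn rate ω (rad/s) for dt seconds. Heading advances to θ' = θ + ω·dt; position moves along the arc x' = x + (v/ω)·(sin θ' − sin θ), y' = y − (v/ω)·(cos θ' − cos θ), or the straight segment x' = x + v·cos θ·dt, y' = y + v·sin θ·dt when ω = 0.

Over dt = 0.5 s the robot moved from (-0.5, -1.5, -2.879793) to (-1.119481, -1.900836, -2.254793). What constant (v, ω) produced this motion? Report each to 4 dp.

Δθ = -2.254793 − -2.879793 = 0.625000
ω = Δθ/dt = 0.625000/0.5 = 1.2500
R = Δx/(sin θ' − sin θ) = 1.2000
v = R·ω = 1.2000·1.2500 = 1.5000

v = 1.5000, ω = 1.2500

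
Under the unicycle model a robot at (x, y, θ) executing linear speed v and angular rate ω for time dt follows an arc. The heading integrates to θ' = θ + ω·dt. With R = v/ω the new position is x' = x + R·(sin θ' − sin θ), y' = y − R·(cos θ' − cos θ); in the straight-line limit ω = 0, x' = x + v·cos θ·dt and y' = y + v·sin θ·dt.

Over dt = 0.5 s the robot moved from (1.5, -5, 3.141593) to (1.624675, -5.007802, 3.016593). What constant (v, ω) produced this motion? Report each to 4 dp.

v = -0.2500, ω = -0.2500

Δθ = 3.016593 − 3.141593 = -0.125000
ω = Δθ/dt = -0.125000/0.5 = -0.2500
R = Δx/(sin θ' − sin θ) = 1.0000
v = R·ω = 1.0000·-0.2500 = -0.2500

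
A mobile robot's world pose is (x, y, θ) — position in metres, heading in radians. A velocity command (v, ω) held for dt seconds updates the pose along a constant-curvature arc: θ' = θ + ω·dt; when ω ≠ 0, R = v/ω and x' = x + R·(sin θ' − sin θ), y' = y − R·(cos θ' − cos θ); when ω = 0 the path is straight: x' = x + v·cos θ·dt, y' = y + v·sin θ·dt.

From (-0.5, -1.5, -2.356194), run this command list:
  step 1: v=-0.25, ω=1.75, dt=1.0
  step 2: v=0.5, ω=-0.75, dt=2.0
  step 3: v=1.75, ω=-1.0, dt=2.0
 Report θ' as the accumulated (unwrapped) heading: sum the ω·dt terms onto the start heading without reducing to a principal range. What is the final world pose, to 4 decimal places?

step 1: θ'=-0.6062 (R=-0.1429) → pose (-0.5196, -1.2816, -0.6062)
step 2: θ'=-2.1062 (R=-0.6667) → pose (-0.3261, -2.1696, -2.1062)
step 3: θ'=-4.1062 (R=-1.7500) → pose (-3.2694, -2.2738, -4.1062)

(-3.2694, -2.2738, -4.1062)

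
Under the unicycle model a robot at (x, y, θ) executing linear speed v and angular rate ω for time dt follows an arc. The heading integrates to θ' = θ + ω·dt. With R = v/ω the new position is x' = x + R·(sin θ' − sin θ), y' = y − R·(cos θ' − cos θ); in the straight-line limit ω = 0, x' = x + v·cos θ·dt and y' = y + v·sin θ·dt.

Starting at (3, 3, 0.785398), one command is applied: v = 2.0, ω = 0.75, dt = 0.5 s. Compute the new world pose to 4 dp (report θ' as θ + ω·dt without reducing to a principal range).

θ' = 0.7854 + 0.75·0.5 = 1.1604
R = v/ω = 2.0/0.75 = 2.6667
x' = 3 + 2.6667·(sin 1.1604 − sin 0.7854) = 3.5596
y' = 3 − 2.6667·(cos 1.1604 − cos 0.7854) = 3.8217

(3.5596, 3.8217, 1.1604)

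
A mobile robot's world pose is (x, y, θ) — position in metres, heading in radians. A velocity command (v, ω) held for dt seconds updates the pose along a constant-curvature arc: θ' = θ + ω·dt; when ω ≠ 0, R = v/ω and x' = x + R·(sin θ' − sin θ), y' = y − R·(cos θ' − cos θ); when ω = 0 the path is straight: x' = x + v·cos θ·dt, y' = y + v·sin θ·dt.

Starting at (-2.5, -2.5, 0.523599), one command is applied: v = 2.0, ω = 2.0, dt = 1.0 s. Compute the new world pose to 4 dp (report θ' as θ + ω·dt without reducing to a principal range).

θ' = 0.5236 + 2.0·1.0 = 2.5236
R = v/ω = 2.0/2.0 = 1.0000
x' = -2.5 + 1.0000·(sin 2.5236 − sin 0.5236) = -2.4206
y' = -2.5 − 1.0000·(cos 2.5236 − cos 0.5236) = -0.8189

(-2.4206, -0.8189, 2.5236)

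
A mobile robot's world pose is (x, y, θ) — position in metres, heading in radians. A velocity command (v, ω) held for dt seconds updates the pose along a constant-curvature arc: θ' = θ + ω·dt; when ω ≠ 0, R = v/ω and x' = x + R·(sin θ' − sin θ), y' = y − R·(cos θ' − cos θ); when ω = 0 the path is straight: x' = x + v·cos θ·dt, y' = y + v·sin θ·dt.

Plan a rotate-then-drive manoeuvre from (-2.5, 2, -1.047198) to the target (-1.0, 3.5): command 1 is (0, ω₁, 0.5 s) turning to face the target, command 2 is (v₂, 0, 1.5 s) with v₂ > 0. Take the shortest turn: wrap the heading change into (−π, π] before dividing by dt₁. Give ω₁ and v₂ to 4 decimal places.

ω₁ = 3.6652, v₂ = 1.4142

heading to target = atan2(3.5−2, -1−-2.5) = 0.7854
Δθ = wrap(0.7854 − -1.0472) = 1.8326; ω₁ = Δθ/dt₁ = 3.6652
distance = √((-1−-2.5)² + (3.5−2)²) = 2.1213; v₂ = distance/dt₂ = 1.4142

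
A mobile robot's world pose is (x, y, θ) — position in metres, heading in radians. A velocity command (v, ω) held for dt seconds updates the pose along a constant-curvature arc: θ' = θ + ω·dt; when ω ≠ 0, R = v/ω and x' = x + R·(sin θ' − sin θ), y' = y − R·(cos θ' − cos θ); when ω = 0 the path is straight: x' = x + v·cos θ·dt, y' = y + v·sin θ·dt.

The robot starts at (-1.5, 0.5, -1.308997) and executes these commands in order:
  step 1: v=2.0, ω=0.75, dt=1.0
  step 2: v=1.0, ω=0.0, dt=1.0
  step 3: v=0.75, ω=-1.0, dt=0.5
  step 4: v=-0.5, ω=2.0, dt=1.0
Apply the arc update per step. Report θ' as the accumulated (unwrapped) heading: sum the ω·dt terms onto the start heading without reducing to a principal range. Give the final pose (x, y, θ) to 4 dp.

step 1: θ'=-0.5590 (R=2.6667) → pose (-0.3384, -1.0706, -0.5590)
step 2: θ'=-0.5590 (straight) → pose (0.5094, -1.6009, -0.5590)
step 3: θ'=-1.0590 (R=-0.7500) → pose (0.7655, -1.8694, -1.0590)
step 4: θ'=0.9410 (R=-0.2500) → pose (0.3455, -1.8446, 0.9410)

(0.3455, -1.8446, 0.9410)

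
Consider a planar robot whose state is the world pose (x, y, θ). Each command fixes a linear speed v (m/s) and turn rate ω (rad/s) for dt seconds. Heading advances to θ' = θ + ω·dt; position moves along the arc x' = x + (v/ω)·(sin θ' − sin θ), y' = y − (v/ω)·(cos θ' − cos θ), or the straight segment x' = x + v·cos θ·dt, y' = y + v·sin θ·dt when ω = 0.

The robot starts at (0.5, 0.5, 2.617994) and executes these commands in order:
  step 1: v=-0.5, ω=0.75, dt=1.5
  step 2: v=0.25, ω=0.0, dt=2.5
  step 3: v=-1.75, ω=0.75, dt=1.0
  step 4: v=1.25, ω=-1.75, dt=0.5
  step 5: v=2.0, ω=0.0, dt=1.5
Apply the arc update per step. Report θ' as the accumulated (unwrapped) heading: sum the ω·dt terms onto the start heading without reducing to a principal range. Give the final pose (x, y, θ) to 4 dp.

step 1: θ'=3.7430 (R=-0.6667) → pose (1.2105, 0.5277, 3.7430)
step 2: θ'=3.7430 (straight) → pose (0.6952, 0.1740, 3.7430)
step 3: θ'=4.4930 (R=-2.3333) → pose (1.6524, 1.5901, 4.4930)
step 4: θ'=3.6180 (R=-0.7143) → pose (1.2828, 1.1108, 3.6180)
step 5: θ'=3.6180 (straight) → pose (-1.3832, -0.2649, 3.6180)

(-1.3832, -0.2649, 3.6180)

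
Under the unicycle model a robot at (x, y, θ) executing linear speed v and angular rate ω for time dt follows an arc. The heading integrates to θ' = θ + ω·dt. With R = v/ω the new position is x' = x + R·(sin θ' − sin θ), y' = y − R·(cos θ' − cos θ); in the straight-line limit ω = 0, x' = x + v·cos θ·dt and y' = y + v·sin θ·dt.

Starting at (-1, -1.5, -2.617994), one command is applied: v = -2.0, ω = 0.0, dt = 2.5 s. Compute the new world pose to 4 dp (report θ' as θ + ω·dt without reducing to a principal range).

(3.3301, 1.0000, -2.6180)

θ' = -2.6180 + 0.0·2.5 = -2.6180
ω = 0 → straight: x' = -1 + -2.0·cos(-2.6180)·2.5 = 3.3301
y' = -1.5 + -2.0·sin(-2.6180)·2.5 = 1.0000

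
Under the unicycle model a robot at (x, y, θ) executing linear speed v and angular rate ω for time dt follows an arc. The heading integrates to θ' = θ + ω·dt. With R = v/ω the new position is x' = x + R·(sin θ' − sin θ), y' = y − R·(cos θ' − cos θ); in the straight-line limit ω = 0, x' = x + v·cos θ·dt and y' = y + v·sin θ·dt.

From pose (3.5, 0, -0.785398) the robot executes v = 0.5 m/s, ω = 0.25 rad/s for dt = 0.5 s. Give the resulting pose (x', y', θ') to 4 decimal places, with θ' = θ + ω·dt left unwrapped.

(3.6874, -0.1653, -0.6604)

θ' = -0.7854 + 0.25·0.5 = -0.6604
R = v/ω = 0.5/0.25 = 2.0000
x' = 3.5 + 2.0000·(sin -0.6604 − sin -0.7854) = 3.6874
y' = 0 − 2.0000·(cos -0.6604 − cos -0.7854) = -0.1653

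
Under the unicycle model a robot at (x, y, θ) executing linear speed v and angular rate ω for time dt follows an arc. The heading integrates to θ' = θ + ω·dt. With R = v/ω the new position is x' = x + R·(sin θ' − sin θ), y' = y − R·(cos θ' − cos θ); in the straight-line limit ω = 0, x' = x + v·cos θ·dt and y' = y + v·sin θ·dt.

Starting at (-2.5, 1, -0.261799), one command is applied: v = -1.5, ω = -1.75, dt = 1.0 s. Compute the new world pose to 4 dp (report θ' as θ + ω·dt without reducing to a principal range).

θ' = -0.2618 + -1.75·1.0 = -2.0118
R = v/ω = -1.5/-1.75 = 0.8571
x' = -2.5 + 0.8571·(sin -2.0118 − sin -0.2618) = -3.0533
y' = 1 − 0.8571·(cos -2.0118 − cos -0.2618) = 2.1938

(-3.0533, 2.1938, -2.0118)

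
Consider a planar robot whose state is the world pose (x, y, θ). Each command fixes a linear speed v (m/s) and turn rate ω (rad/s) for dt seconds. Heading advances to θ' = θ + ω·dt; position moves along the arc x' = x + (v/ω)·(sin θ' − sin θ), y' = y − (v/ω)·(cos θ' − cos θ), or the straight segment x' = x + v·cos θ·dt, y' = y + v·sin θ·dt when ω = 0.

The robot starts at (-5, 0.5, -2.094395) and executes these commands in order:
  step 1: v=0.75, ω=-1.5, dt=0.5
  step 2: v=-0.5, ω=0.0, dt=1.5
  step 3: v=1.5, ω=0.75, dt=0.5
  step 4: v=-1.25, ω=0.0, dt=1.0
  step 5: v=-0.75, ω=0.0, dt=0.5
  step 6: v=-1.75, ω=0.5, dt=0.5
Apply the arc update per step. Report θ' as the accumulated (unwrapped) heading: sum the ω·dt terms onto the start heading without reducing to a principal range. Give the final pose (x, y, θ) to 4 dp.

(-3.3479, 1.7804, -2.2194)

step 1: θ'=-2.8444 (R=-0.5000) → pose (-5.2866, 0.2719, -2.8444)
step 2: θ'=-2.8444 (straight) → pose (-4.5695, 0.4916, -2.8444)
step 3: θ'=-2.4694 (R=2.0000) → pose (-5.2292, 0.1441, -2.4694)
step 4: θ'=-2.4694 (straight) → pose (-4.2511, 0.9225, -2.4694)
step 5: θ'=-2.4694 (straight) → pose (-3.9577, 1.1560, -2.4694)
step 6: θ'=-2.2194 (R=-3.5000) → pose (-3.3479, 1.7804, -2.2194)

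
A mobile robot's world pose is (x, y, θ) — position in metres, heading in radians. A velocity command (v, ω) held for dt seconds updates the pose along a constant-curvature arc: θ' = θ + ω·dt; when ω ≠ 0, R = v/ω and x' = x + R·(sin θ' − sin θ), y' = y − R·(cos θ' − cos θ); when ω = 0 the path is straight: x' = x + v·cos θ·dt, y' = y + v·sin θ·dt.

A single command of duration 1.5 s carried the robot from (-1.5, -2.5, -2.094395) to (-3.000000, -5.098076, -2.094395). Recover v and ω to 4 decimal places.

v = 2.0000, ω = 0.0000

Δθ = -2.094395 − -2.094395 = 0.000000
ω = Δθ/dt = 0.000000/1.5 = 0.0000
ω = 0 → v = (Δx·cos θ + Δy·sin θ)/dt = 2.0000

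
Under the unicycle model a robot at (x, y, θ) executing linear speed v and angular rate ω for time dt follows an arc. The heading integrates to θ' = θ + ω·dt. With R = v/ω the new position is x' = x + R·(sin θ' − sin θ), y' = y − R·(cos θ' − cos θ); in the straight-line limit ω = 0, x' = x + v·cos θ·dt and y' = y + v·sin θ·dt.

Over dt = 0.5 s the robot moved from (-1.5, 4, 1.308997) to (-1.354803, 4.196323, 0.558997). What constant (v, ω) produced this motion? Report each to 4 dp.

v = 0.5000, ω = -1.5000

Δθ = 0.558997 − 1.308997 = -0.750000
ω = Δθ/dt = -0.750000/0.5 = -1.5000
R = −Δy/(cos θ' − cos θ) = -0.3333
v = R·ω = -0.3333·-1.5000 = 0.5000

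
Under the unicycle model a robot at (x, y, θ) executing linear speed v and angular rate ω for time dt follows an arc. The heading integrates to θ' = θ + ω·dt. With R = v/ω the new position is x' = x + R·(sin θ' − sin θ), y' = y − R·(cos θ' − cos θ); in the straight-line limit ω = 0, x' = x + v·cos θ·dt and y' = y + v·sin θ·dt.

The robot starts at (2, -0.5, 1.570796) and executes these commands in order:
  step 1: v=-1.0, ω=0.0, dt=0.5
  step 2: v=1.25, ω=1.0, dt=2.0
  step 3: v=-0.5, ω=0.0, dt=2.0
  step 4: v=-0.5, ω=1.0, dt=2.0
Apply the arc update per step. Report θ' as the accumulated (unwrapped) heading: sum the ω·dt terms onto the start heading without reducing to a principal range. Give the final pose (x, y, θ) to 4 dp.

(1.2579, 1.3858, 5.5708)

step 1: θ'=1.5708 (straight) → pose (2.0000, -1.0000, 1.5708)
step 2: θ'=3.5708 (R=1.2500) → pose (0.2298, 0.1366, 3.5708)
step 3: θ'=3.5708 (straight) → pose (1.1391, 0.5528, 3.5708)
step 4: θ'=5.5708 (R=-0.5000) → pose (1.2579, 1.3858, 5.5708)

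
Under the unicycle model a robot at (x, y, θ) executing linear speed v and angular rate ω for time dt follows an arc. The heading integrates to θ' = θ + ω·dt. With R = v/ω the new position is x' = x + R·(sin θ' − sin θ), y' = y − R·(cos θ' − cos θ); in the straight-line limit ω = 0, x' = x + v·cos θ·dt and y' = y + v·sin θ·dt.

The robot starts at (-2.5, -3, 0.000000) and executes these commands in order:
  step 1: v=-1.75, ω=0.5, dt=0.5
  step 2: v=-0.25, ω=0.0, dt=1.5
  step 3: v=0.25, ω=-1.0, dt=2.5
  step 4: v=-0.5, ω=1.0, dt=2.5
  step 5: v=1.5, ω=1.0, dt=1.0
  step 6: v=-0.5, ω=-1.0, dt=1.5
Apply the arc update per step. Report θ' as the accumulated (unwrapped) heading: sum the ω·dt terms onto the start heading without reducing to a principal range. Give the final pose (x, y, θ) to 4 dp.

step 1: θ'=0.2500 (R=-3.5000) → pose (-3.3659, -3.1088, 0.2500)
step 2: θ'=0.2500 (straight) → pose (-3.7293, -3.2016, 0.2500)
step 3: θ'=-2.2500 (R=-0.2500) → pose (-3.4729, -3.6009, -2.2500)
step 4: θ'=0.2500 (R=-0.5000) → pose (-3.9856, -2.8023, 0.2500)
step 5: θ'=1.2500 (R=1.5000) → pose (-2.9333, -1.8219, 1.2500)
step 6: θ'=-0.2500 (R=0.5000) → pose (-3.5314, -2.1487, -0.2500)

(-3.5314, -2.1487, -0.2500)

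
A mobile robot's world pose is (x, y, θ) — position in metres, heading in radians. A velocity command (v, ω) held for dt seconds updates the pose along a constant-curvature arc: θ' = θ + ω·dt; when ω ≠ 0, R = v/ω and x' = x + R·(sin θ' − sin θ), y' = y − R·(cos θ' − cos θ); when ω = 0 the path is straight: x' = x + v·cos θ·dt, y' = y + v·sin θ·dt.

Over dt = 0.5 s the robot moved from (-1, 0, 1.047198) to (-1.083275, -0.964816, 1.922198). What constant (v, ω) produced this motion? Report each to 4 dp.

Δθ = 1.922198 − 1.047198 = 0.875000
ω = Δθ/dt = 0.875000/0.5 = 1.7500
R = −Δy/(cos θ' − cos θ) = -1.1429
v = R·ω = -1.1429·1.7500 = -2.0000

v = -2.0000, ω = 1.7500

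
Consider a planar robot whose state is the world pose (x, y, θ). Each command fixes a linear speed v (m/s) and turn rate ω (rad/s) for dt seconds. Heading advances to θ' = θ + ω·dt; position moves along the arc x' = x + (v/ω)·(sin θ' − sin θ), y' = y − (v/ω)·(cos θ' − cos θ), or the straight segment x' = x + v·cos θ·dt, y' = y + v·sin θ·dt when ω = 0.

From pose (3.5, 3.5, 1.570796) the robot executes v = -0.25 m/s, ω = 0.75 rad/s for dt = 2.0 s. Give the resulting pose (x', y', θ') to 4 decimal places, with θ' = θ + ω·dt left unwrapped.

θ' = 1.5708 + 0.75·2.0 = 3.0708
R = v/ω = -0.25/0.75 = -0.3333
x' = 3.5 + -0.3333·(sin 3.0708 − sin 1.5708) = 3.8098
y' = 3.5 − -0.3333·(cos 3.0708 − cos 1.5708) = 3.1675

(3.8098, 3.1675, 3.0708)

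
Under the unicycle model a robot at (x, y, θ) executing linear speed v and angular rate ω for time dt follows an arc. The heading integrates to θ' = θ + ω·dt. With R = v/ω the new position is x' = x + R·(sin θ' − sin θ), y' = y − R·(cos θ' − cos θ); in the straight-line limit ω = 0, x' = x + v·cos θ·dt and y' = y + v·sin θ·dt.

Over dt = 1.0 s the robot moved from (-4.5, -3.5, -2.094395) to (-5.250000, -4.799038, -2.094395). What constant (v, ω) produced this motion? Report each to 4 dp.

v = 1.5000, ω = 0.0000

Δθ = -2.094395 − -2.094395 = 0.000000
ω = Δθ/dt = 0.000000/1.0 = 0.0000
ω = 0 → v = (Δx·cos θ + Δy·sin θ)/dt = 1.5000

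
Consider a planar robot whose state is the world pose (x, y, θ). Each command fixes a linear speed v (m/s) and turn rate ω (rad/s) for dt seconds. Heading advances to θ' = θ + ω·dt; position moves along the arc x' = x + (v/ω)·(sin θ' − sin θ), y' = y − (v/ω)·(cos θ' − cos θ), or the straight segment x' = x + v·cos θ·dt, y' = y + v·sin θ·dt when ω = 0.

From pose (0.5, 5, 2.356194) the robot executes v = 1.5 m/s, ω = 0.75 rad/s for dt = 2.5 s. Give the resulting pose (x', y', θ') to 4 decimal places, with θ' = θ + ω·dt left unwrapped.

(-2.6871, 4.5115, 4.2312)

θ' = 2.3562 + 0.75·2.5 = 4.2312
R = v/ω = 1.5/0.75 = 2.0000
x' = 0.5 + 2.0000·(sin 4.2312 − sin 2.3562) = -2.6871
y' = 5 − 2.0000·(cos 4.2312 − cos 2.3562) = 4.5115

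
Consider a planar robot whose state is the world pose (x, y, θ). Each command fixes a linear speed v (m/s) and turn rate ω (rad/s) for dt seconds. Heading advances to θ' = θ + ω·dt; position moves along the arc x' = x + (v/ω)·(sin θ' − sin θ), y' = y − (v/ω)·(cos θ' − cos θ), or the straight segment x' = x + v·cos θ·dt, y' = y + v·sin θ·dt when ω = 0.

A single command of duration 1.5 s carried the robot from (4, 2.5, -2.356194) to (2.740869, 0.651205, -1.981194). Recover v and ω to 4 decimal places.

v = 1.5000, ω = 0.2500

Δθ = -1.981194 − -2.356194 = 0.375000
ω = Δθ/dt = 0.375000/1.5 = 0.2500
R = −Δy/(cos θ' − cos θ) = 6.0000
v = R·ω = 6.0000·0.2500 = 1.5000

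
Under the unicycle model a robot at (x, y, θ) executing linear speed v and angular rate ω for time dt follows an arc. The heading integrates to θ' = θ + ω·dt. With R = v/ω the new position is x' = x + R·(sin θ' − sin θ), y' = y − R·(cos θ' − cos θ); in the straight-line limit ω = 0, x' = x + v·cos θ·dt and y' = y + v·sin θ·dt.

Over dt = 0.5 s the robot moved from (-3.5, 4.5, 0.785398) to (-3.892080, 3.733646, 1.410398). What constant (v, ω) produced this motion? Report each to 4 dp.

v = -1.7500, ω = 1.2500

Δθ = 1.410398 − 0.785398 = 0.625000
ω = Δθ/dt = 0.625000/0.5 = 1.2500
R = −Δy/(cos θ' − cos θ) = -1.4000
v = R·ω = -1.4000·1.2500 = -1.7500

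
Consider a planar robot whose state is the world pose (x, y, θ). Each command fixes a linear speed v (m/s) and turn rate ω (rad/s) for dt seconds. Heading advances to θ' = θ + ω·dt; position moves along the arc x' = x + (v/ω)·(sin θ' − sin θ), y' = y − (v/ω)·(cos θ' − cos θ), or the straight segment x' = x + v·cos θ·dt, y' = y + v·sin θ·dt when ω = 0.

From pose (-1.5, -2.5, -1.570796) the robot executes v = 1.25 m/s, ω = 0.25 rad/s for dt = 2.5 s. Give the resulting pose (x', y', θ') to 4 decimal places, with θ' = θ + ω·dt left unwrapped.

θ' = -1.5708 + 0.25·2.5 = -0.9458
R = v/ω = 1.25/0.25 = 5.0000
x' = -1.5 + 5.0000·(sin -0.9458 − sin -1.5708) = -0.5548
y' = -2.5 − 5.0000·(cos -0.9458 − cos -1.5708) = -5.4255

(-0.5548, -5.4255, -0.9458)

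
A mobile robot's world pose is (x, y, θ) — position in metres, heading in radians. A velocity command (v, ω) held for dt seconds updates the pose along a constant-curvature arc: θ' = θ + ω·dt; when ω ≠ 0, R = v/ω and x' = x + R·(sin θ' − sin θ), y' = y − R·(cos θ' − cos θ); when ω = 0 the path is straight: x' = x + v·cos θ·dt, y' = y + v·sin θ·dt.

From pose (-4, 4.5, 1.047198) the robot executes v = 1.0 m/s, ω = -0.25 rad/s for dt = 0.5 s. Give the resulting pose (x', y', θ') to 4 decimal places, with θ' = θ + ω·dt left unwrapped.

θ' = 1.0472 + -0.25·0.5 = 0.9222
R = v/ω = 1.0/-0.25 = -4.0000
x' = -4 + -4.0000·(sin 0.9222 − sin 1.0472) = -3.7236
y' = 4.5 − -4.0000·(cos 0.9222 − cos 1.0472) = 4.9163

(-3.7236, 4.9163, 0.9222)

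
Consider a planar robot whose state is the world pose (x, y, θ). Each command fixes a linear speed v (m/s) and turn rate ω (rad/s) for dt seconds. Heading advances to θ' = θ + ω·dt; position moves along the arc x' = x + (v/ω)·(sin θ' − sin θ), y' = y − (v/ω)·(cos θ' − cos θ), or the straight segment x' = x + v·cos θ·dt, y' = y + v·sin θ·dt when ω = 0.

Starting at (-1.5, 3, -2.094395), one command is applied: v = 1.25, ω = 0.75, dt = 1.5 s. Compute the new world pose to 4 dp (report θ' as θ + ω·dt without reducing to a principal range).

θ' = -2.0944 + 0.75·1.5 = -0.9694
R = v/ω = 1.25/0.75 = 1.6667
x' = -1.5 + 1.6667·(sin -0.9694 − sin -2.0944) = -1.4309
y' = 3 − 1.6667·(cos -0.9694 − cos -2.0944) = 1.2237

(-1.4309, 1.2237, -0.9694)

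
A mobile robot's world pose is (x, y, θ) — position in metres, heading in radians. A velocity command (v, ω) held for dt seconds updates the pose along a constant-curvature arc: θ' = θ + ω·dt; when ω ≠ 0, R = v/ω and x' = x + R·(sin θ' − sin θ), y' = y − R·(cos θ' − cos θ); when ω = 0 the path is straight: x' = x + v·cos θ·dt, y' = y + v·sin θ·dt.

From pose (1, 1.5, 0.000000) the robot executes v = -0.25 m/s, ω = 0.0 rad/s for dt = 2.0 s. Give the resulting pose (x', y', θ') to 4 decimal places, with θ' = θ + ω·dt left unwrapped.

θ' = 0.0000 + 0.0·2.0 = 0.0000
ω = 0 → straight: x' = 1 + -0.25·cos(0.0000)·2.0 = 0.5000
y' = 1.5 + -0.25·sin(0.0000)·2.0 = 1.5000

(0.5000, 1.5000, 0.0000)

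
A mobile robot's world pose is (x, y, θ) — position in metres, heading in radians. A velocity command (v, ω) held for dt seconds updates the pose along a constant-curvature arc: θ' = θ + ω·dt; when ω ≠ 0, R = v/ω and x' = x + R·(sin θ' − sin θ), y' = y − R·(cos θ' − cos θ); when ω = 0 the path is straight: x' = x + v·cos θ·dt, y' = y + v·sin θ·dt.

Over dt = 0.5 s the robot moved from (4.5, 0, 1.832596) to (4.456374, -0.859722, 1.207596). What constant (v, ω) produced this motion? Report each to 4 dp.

Δθ = 1.207596 − 1.832596 = -0.625000
ω = Δθ/dt = -0.625000/0.5 = -1.2500
R = −Δy/(cos θ' − cos θ) = 1.4000
v = R·ω = 1.4000·-1.2500 = -1.7500

v = -1.7500, ω = -1.2500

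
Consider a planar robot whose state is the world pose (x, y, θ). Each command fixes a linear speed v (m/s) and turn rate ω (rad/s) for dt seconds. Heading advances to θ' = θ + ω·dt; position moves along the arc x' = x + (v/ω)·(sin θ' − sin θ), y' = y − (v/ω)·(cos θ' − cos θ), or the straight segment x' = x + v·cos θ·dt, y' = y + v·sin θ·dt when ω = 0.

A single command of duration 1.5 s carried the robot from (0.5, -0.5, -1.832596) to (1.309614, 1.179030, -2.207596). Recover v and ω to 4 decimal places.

Δθ = -2.207596 − -1.832596 = -0.375000
ω = Δθ/dt = -0.375000/1.5 = -0.2500
R = −Δy/(cos θ' − cos θ) = 5.0000
v = R·ω = 5.0000·-0.2500 = -1.2500

v = -1.2500, ω = -0.2500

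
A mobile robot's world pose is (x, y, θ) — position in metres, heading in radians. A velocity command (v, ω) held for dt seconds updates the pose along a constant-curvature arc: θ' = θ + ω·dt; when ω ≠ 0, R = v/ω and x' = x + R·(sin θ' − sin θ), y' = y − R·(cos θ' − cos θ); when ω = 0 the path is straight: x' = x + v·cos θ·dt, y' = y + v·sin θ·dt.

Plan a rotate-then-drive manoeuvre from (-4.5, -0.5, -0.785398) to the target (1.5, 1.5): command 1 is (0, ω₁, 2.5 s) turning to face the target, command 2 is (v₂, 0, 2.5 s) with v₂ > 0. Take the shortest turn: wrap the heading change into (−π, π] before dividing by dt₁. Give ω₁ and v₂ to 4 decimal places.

heading to target = atan2(1.5−-0.5, 1.5−-4.5) = 0.3218
Δθ = wrap(0.3218 − -0.7854) = 1.1071; ω₁ = Δθ/dt₁ = 0.4429
distance = √((1.5−-4.5)² + (1.5−-0.5)²) = 6.3246; v₂ = distance/dt₂ = 2.5298

ω₁ = 0.4429, v₂ = 2.5298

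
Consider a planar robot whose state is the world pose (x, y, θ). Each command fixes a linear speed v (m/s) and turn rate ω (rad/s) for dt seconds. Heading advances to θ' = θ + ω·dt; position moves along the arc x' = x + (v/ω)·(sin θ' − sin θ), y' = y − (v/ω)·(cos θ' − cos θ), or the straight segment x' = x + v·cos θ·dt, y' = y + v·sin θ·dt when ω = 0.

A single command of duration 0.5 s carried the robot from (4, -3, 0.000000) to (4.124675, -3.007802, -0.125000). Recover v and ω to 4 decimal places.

Δθ = -0.125000 − 0.000000 = -0.125000
ω = Δθ/dt = -0.125000/0.5 = -0.2500
R = Δx/(sin θ' − sin θ) = -1.0000
v = R·ω = -1.0000·-0.2500 = 0.2500

v = 0.2500, ω = -0.2500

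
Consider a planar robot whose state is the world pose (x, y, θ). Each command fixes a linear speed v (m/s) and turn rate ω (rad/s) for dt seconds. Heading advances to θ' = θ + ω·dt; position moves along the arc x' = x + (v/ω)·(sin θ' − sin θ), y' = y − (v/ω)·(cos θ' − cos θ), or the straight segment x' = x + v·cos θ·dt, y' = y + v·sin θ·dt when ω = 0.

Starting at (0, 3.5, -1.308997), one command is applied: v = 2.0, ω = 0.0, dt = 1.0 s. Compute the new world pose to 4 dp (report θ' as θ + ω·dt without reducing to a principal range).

θ' = -1.3090 + 0.0·1.0 = -1.3090
ω = 0 → straight: x' = 0 + 2.0·cos(-1.3090)·1.0 = 0.5176
y' = 3.5 + 2.0·sin(-1.3090)·1.0 = 1.5681

(0.5176, 1.5681, -1.3090)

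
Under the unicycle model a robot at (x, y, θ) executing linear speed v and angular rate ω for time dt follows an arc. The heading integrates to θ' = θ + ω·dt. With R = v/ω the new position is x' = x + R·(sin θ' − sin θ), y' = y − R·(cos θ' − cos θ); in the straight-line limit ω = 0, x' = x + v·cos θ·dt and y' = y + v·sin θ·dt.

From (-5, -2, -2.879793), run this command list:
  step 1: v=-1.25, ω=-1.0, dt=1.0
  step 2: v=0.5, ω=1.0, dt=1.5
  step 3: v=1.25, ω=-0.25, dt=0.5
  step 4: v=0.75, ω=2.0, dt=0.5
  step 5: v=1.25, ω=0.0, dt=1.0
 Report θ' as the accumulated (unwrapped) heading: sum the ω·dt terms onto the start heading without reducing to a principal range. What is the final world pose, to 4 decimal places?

step 1: θ'=-3.8798 (R=1.2500) → pose (-3.8353, -2.2828, -3.8798)
step 2: θ'=-2.3798 (R=0.5000) → pose (-4.5169, -2.2908, -2.3798)
step 3: θ'=-2.5048 (R=-5.0000) → pose (-4.9949, -2.6929, -2.5048)
step 4: θ'=-1.5048 (R=0.3750) → pose (-5.1461, -3.0191, -1.5048)
step 5: θ'=-1.5048 (straight) → pose (-5.0636, -4.2664, -1.5048)

(-5.0636, -4.2664, -1.5048)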